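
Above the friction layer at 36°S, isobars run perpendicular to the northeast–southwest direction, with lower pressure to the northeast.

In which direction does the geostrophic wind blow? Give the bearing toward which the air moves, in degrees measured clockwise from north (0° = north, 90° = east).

The pressure-gradient force points toward the northeast (bearing 045°).
Geostrophic balance: in the Southern Hemisphere the Coriolis force deflects motion to the left, so the geostrophic wind blows 90° to the left of the pressure-gradient force (low pressure on the right).
Rotating 045° by 90° counterclockwise gives 315° — the wind blows toward the northwest.

315°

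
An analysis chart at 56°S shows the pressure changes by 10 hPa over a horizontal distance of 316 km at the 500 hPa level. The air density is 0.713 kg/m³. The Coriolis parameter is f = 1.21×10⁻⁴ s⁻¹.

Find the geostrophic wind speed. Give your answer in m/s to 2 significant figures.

37 m/s

Pressure gradient: |∂P/∂n| = 1000 Pa / 316000 m = 3.16×10⁻³ Pa/m
Geostrophic balance (pressure-gradient force = Coriolis force):
V_g = (1/(fρ)) |∂P/∂n| = 3.16×10⁻³ / (1.21×10⁻⁴ × 0.713) = 36.7 m/s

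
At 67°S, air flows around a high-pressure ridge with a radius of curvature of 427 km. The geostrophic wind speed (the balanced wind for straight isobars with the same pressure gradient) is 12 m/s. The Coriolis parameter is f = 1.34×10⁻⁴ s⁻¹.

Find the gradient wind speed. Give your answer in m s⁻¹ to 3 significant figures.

17.1 m s⁻¹

Around a high, pressure-gradient force acts outward with centrifugal, so Coriolis balances both:
fV = (1/ρ)|∂P/∂n| + V²/R  →  V² − fR·V + fR·V_g = 0
With fR = 1.34×10⁻⁴ × 427×10³ m = 57.2 m/s:
V = [fR − √((fR)² − 4 fR V_g)]/2 = [57.2 − √(57.2² − 4×57.2×12)]/2 = 17.1 m/s
Supergeostrophic (V > V_g = 12 m/s), as expected around a high.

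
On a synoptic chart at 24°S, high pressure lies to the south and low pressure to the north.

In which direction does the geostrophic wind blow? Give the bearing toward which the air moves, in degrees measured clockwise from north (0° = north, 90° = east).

The pressure-gradient force points toward the north (bearing 000°).
Geostrophic balance: in the Southern Hemisphere the Coriolis force deflects motion to the left, so the geostrophic wind blows 90° to the left of the pressure-gradient force (low pressure on the right).
Rotating 000° by 90° counterclockwise gives 270° — the wind blows toward the west.

270°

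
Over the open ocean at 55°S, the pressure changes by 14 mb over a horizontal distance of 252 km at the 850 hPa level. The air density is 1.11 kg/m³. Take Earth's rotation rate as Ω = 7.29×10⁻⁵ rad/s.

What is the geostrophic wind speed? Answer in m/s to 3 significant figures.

41.9 m/s

Coriolis parameter at 55°S:
f = 2Ω sin φ = 2 × 7.29×10⁻⁵ × sin 55° = 1.19×10⁻⁴ s⁻¹
Pressure gradient: |∂P/∂n| = 1400 Pa / 252000 m = 5.56×10⁻³ Pa/m
Geostrophic balance (pressure-gradient force = Coriolis force):
V_g = (1/(fρ)) |∂P/∂n| = 5.56×10⁻³ / (1.19×10⁻⁴ × 1.11) = 41.9 m/s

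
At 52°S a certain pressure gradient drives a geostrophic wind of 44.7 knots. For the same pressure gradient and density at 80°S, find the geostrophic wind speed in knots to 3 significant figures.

35.8 knots

With the same pressure gradient and density, V_g ∝ 1/f ∝ 1/sin φ.
V₂ = V₁ · sin φ₁ / sin φ₂ = 44.7 × sin 52° / sin 80°
V₂ = 44.7 × 0.7880/0.9848 = 35.8 knots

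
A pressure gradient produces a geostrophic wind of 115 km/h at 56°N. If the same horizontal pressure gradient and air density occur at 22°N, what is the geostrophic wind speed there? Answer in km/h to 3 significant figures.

With the same pressure gradient and density, V_g ∝ 1/f ∝ 1/sin φ.
V₂ = V₁ · sin φ₁ / sin φ₂ = 115 × sin 56° / sin 22°
V₂ = 115 × 0.8290/0.3746 = 255 km/h

255 km/h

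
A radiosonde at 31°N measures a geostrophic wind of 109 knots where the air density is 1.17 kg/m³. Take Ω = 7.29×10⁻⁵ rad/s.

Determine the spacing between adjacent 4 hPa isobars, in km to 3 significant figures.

Coriolis parameter at 31°N:
f = 2Ω sin φ = 2 × 7.29×10⁻⁵ × sin 31° = 7.51×10⁻⁵ s⁻¹
Wind speed in SI: 109 knots = 56.1 m/s
Geostrophic balance rearranged: |∂P/∂n| = f ρ V_g
|∂P/∂n| = 7.51×10⁻⁵ × 1.17 × 56.1 = 4.93×10⁻³ Pa/m
Isobar spacing: Δn = ΔP/|∂P/∂n| = 400 Pa / 4.93×10⁻³ Pa/m = 81192 m ≈ 81.2 km

81.2 km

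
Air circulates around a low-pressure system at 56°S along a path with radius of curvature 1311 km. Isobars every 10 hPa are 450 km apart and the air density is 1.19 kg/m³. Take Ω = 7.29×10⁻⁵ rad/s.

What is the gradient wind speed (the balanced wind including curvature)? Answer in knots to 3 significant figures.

27.6 knots

Coriolis parameter at 56°S:
f = 2Ω sin φ = 2 × 7.29×10⁻⁵ × sin 56° = 1.21×10⁻⁴ s⁻¹
Pressure gradient: |∂P/∂n| = 1000 Pa / 450000 m = 2.22×10⁻³ Pa/m
Geostrophic speed: V_g = |∂P/∂n|/(fρ) = 2.22×10⁻³/(1.21×10⁻⁴ × 1.19) = 15.4 m/s
Around a low, centrifugal force acts outward with Coriolis, so pressure-gradient force balances both:
(1/ρ)|∂P/∂n| = fV + V²/R  →  V² + fR·V − fR·V_g = 0
With fR = 1.21×10⁻⁴ × 1311×10³ m = 158 m/s:
V = [−fR + √((fR)² + 4 fR V_g)]/2 = [−158 + √(158² + 4×158×15.4)]/2 = 14.2 m/s
Subgeostrophic (V < V_g = 15.4 m/s), as expected around a low.
Converting: 14.2 m/s × 1.944 = 27.6 knots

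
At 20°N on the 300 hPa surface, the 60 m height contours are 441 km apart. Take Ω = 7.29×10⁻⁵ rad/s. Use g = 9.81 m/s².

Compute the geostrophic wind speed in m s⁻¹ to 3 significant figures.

26.8 m s⁻¹

Coriolis parameter at 20°N:
f = 2Ω sin φ = 2 × 7.29×10⁻⁵ × sin 20° = 4.99×10⁻⁵ s⁻¹
Height gradient: |∂Z/∂n| = 60 m / 441000 m = 1.36×10⁻⁴
On a pressure surface, geostrophic balance gives V_g = (g/f)|∂Z/∂n|:
V_g = 9.81 × 1.36×10⁻⁴ / 4.99×10⁻⁵ = 26.8 m/s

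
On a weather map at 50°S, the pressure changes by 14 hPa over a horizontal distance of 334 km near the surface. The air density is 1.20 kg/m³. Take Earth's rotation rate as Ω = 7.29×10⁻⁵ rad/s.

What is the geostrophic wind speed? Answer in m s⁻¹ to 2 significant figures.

31 m s⁻¹

Coriolis parameter at 50°S:
f = 2Ω sin φ = 2 × 7.29×10⁻⁵ × sin 50° = 1.12×10⁻⁴ s⁻¹
Pressure gradient: |∂P/∂n| = 1400 Pa / 334000 m = 4.19×10⁻³ Pa/m
Geostrophic balance (pressure-gradient force = Coriolis force):
V_g = (1/(fρ)) |∂P/∂n| = 4.19×10⁻³ / (1.12×10⁻⁴ × 1.20) = 31.3 m/s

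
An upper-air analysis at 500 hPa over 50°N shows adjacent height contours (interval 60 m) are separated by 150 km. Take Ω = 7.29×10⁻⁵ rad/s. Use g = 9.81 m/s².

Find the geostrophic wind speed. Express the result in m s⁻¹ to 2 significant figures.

Coriolis parameter at 50°N:
f = 2Ω sin φ = 2 × 7.29×10⁻⁵ × sin 50° = 1.12×10⁻⁴ s⁻¹
Height gradient: |∂Z/∂n| = 60 m / 150000 m = 4.00×10⁻⁴
On a pressure surface, geostrophic balance gives V_g = (g/f)|∂Z/∂n|:
V_g = 9.81 × 4.00×10⁻⁴ / 1.12×10⁻⁴ = 35.1 m/s

35 m s⁻¹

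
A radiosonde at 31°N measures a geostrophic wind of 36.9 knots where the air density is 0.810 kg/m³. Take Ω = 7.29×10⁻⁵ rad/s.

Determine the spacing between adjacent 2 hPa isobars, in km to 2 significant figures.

Coriolis parameter at 31°N:
f = 2Ω sin φ = 2 × 7.29×10⁻⁵ × sin 31° = 7.51×10⁻⁵ s⁻¹
Wind speed in SI: 36.9 knots = 19.0 m/s
Geostrophic balance rearranged: |∂P/∂n| = f ρ V_g
|∂P/∂n| = 7.51×10⁻⁵ × 0.810 × 19.0 = 1.15×10⁻³ Pa/m
Isobar spacing: Δn = ΔP/|∂P/∂n| = 200 Pa / 1.15×10⁻³ Pa/m = 173214 m ≈ 170 km

170 km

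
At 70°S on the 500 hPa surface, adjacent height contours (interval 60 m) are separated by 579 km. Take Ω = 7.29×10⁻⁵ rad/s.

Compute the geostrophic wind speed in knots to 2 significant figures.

14 knots

Coriolis parameter at 70°S:
f = 2Ω sin φ = 2 × 7.29×10⁻⁵ × sin 70° = 1.37×10⁻⁴ s⁻¹
Height gradient: |∂Z/∂n| = 60 m / 579000 m = 1.04×10⁻⁴
On a pressure surface, geostrophic balance gives V_g = (g/f)|∂Z/∂n|:
V_g = 9.81 × 1.04×10⁻⁴ / 1.37×10⁻⁴ = 7.42 m/s
Converting: 7.42 m/s × 1.944 = 14 knots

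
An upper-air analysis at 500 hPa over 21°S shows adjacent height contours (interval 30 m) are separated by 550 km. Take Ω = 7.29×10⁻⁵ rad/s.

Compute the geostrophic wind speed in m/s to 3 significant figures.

10.2 m/s

Coriolis parameter at 21°S:
f = 2Ω sin φ = 2 × 7.29×10⁻⁵ × sin 21° = 5.23×10⁻⁵ s⁻¹
Height gradient: |∂Z/∂n| = 30 m / 550000 m = 5.45×10⁻⁵
On a pressure surface, geostrophic balance gives V_g = (g/f)|∂Z/∂n|:
V_g = 9.81 × 5.45×10⁻⁵ / 5.23×10⁻⁵ = 10.2 m/s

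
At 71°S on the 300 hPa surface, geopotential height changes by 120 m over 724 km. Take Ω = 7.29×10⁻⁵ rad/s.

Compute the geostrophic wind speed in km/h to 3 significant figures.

Coriolis parameter at 71°S:
f = 2Ω sin φ = 2 × 7.29×10⁻⁵ × sin 71° = 1.38×10⁻⁴ s⁻¹
Height gradient: |∂Z/∂n| = 120 m / 724000 m = 1.66×10⁻⁴
On a pressure surface, geostrophic balance gives V_g = (g/f)|∂Z/∂n|:
V_g = 9.81 × 1.66×10⁻⁴ / 1.38×10⁻⁴ = 11.8 m/s
Converting: 11.8 m/s × 3.6 = 42.5 km/h

42.5 km/h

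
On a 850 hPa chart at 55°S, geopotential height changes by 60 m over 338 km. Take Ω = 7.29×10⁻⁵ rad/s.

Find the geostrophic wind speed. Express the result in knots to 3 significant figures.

Coriolis parameter at 55°S:
f = 2Ω sin φ = 2 × 7.29×10⁻⁵ × sin 55° = 1.19×10⁻⁴ s⁻¹
Height gradient: |∂Z/∂n| = 60 m / 338000 m = 1.78×10⁻⁴
On a pressure surface, geostrophic balance gives V_g = (g/f)|∂Z/∂n|:
V_g = 9.81 × 1.78×10⁻⁴ / 1.19×10⁻⁴ = 14.6 m/s
Converting: 14.6 m/s × 1.944 = 28.3 knots

28.3 knots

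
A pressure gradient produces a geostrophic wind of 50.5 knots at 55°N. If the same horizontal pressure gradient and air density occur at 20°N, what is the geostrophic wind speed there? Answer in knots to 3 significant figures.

121 knots

With the same pressure gradient and density, V_g ∝ 1/f ∝ 1/sin φ.
V₂ = V₁ · sin φ₁ / sin φ₂ = 50.5 × sin 55° / sin 20°
V₂ = 50.5 × 0.8192/0.3420 = 121 knots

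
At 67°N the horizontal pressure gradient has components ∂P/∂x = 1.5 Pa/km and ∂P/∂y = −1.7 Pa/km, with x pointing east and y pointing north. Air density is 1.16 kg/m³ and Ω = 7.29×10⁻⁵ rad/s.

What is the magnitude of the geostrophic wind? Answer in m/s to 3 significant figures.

Coriolis parameter at 67°N:
f = 2Ω sin φ = 2 × 7.29×10⁻⁵ × sin 67° = 1.34×10⁻⁴ s⁻¹
Component geostrophic relations (x east, y north):
u_g = −(1/(fρ)) ∂P/∂y,  v_g = (1/(fρ)) ∂P/∂x
u_g = −(−1.7×10⁻³)/(1.34×10⁻⁴ × 1.16) = 10.9 m/s;  v_g = (1.5×10⁻³)/(1.34×10⁻⁴ × 1.16) = 9.63 m/s
|V_g| = √(u_g² + v_g²) = 14.6 m/s

14.6 m/s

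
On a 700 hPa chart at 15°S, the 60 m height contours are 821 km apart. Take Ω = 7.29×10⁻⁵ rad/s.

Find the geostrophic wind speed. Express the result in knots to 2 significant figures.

Coriolis parameter at 15°S:
f = 2Ω sin φ = 2 × 7.29×10⁻⁵ × sin 15° = 3.77×10⁻⁵ s⁻¹
Height gradient: |∂Z/∂n| = 60 m / 821000 m = 7.31×10⁻⁵
On a pressure surface, geostrophic balance gives V_g = (g/f)|∂Z/∂n|:
V_g = 9.81 × 7.31×10⁻⁵ / 3.77×10⁻⁵ = 19.0 m/s
Converting: 19.0 m/s × 1.944 = 37 knots

37 knots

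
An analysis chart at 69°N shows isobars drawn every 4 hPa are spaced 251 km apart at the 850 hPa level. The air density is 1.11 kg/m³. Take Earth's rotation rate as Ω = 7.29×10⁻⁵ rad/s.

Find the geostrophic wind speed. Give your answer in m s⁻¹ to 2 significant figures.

11 m s⁻¹

Coriolis parameter at 69°N:
f = 2Ω sin φ = 2 × 7.29×10⁻⁵ × sin 69° = 1.36×10⁻⁴ s⁻¹
Pressure gradient: |∂P/∂n| = 400 Pa / 251000 m = 1.59×10⁻³ Pa/m
Geostrophic balance (pressure-gradient force = Coriolis force):
V_g = (1/(fρ)) |∂P/∂n| = 1.59×10⁻³ / (1.36×10⁻⁴ × 1.11) = 10.5 m/s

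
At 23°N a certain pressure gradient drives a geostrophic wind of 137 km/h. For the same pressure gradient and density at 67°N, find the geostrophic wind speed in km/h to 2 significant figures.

58 km/h

With the same pressure gradient and density, V_g ∝ 1/f ∝ 1/sin φ.
V₂ = V₁ · sin φ₁ / sin φ₂ = 137 × sin 23° / sin 67°
V₂ = 137 × 0.3907/0.9205 = 58 km/h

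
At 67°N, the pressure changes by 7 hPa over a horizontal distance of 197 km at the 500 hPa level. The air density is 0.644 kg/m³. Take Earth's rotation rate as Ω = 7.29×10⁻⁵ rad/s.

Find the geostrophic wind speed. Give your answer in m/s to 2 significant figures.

41 m/s

Coriolis parameter at 67°N:
f = 2Ω sin φ = 2 × 7.29×10⁻⁵ × sin 67° = 1.34×10⁻⁴ s⁻¹
Pressure gradient: |∂P/∂n| = 700 Pa / 197000 m = 3.55×10⁻³ Pa/m
Geostrophic balance (pressure-gradient force = Coriolis force):
V_g = (1/(fρ)) |∂P/∂n| = 3.55×10⁻³ / (1.34×10⁻⁴ × 0.644) = 41.1 m/s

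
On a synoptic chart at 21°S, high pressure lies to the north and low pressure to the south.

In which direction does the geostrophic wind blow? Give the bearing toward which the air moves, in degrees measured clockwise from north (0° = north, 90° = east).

The pressure-gradient force points toward the south (bearing 180°).
Geostrophic balance: in the Southern Hemisphere the Coriolis force deflects motion to the left, so the geostrophic wind blows 90° to the left of the pressure-gradient force (low pressure on the right).
Rotating 180° by 90° counterclockwise gives 090° — the wind blows toward the east.

090°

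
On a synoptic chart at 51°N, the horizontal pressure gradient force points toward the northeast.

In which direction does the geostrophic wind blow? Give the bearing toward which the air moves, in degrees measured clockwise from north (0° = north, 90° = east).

135°

The pressure-gradient force points toward the northeast (bearing 045°).
Geostrophic balance: in the Northern Hemisphere the Coriolis force deflects motion to the right, so the geostrophic wind blows 90° to the right of the pressure-gradient force (low pressure on the left).
Rotating 045° by 90° clockwise gives 135° — the wind blows toward the southeast.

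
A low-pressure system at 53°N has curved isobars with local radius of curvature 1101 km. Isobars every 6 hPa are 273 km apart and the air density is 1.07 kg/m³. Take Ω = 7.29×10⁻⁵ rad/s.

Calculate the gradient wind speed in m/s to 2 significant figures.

16 m/s

Coriolis parameter at 53°N:
f = 2Ω sin φ = 2 × 7.29×10⁻⁵ × sin 53° = 1.16×10⁻⁴ s⁻¹
Pressure gradient: |∂P/∂n| = 600 Pa / 273000 m = 2.20×10⁻³ Pa/m
Geostrophic speed: V_g = |∂P/∂n|/(fρ) = 2.20×10⁻³/(1.16×10⁻⁴ × 1.07) = 17.6 m/s
Around a low, centrifugal force acts outward with Coriolis, so pressure-gradient force balances both:
(1/ρ)|∂P/∂n| = fV + V²/R  →  V² + fR·V − fR·V_g = 0
With fR = 1.16×10⁻⁴ × 1101×10³ m = 128 m/s:
V = [−fR + √((fR)² + 4 fR V_g)]/2 = [−128 + √(128² + 4×128×17.6)]/2 = 15.7 m/s
Subgeostrophic (V < V_g = 17.6 m/s), as expected around a low.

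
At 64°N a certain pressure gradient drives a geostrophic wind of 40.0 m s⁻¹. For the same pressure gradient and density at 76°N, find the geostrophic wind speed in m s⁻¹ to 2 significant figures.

With the same pressure gradient and density, V_g ∝ 1/f ∝ 1/sin φ.
V₂ = V₁ · sin φ₁ / sin φ₂ = 40.0 × sin 64° / sin 76°
V₂ = 40.0 × 0.8988/0.9703 = 37 m s⁻¹

37 m s⁻¹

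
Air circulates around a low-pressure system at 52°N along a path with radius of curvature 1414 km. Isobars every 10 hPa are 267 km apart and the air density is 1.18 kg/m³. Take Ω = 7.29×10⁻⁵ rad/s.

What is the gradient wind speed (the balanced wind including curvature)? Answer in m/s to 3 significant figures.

Coriolis parameter at 52°N:
f = 2Ω sin φ = 2 × 7.29×10⁻⁵ × sin 52° = 1.15×10⁻⁴ s⁻¹
Pressure gradient: |∂P/∂n| = 1000 Pa / 267000 m = 3.75×10⁻³ Pa/m
Geostrophic speed: V_g = |∂P/∂n|/(fρ) = 3.75×10⁻³/(1.15×10⁻⁴ × 1.18) = 27.6 m/s
Around a low, centrifugal force acts outward with Coriolis, so pressure-gradient force balances both:
(1/ρ)|∂P/∂n| = fV + V²/R  →  V² + fR·V − fR·V_g = 0
With fR = 1.15×10⁻⁴ × 1414×10³ m = 162 m/s:
V = [−fR + √((fR)² + 4 fR V_g)]/2 = [−162 + √(162² + 4×162×27.6)]/2 = 24.1 m/s
Subgeostrophic (V < V_g = 27.6 m/s), as expected around a low.

24.1 m/s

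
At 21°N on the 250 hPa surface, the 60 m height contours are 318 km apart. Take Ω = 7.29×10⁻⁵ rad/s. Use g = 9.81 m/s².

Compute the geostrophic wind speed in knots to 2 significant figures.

69 knots

Coriolis parameter at 21°N:
f = 2Ω sin φ = 2 × 7.29×10⁻⁵ × sin 21° = 5.23×10⁻⁵ s⁻¹
Height gradient: |∂Z/∂n| = 60 m / 318000 m = 1.89×10⁻⁴
On a pressure surface, geostrophic balance gives V_g = (g/f)|∂Z/∂n|:
V_g = 9.81 × 1.89×10⁻⁴ / 5.23×10⁻⁵ = 35.4 m/s
Converting: 35.4 m/s × 1.944 = 69 knots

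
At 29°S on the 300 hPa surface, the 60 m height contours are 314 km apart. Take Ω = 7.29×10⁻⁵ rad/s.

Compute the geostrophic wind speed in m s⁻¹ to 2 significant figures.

Coriolis parameter at 29°S:
f = 2Ω sin φ = 2 × 7.29×10⁻⁵ × sin 29° = 7.07×10⁻⁵ s⁻¹
Height gradient: |∂Z/∂n| = 60 m / 314000 m = 1.91×10⁻⁴
On a pressure surface, geostrophic balance gives V_g = (g/f)|∂Z/∂n|:
V_g = 9.81 × 1.91×10⁻⁴ / 7.07×10⁻⁵ = 26.5 m/s

27 m s⁻¹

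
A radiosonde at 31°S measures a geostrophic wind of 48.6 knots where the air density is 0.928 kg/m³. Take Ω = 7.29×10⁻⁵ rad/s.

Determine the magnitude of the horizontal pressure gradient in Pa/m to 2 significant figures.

1.7×10⁻³ Pa/m

Coriolis parameter at 31°S:
f = 2Ω sin φ = 2 × 7.29×10⁻⁵ × sin 31° = 7.51×10⁻⁵ s⁻¹
Wind speed in SI: 48.6 knots = 25.0 m/s
Geostrophic balance rearranged: |∂P/∂n| = f ρ V_g
|∂P/∂n| = 7.51×10⁻⁵ × 0.928 × 25.0 = 1.74×10⁻³ Pa/m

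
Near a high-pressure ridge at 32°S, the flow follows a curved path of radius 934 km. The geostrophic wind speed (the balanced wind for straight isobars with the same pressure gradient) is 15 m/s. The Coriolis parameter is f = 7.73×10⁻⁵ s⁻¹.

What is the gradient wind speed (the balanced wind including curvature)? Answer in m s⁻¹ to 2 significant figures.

Around a high, pressure-gradient force acts outward with centrifugal, so Coriolis balances both:
fV = (1/ρ)|∂P/∂n| + V²/R  →  V² − fR·V + fR·V_g = 0
With fR = 7.73×10⁻⁵ × 934×10³ m = 72.2 m/s:
V = [fR − √((fR)² − 4 fR V_g)]/2 = [72.2 − √(72.2² − 4×72.2×15)]/2 = 21.3 m/s
Supergeostrophic (V > V_g = 15 m/s), as expected around a high.

21 m s⁻¹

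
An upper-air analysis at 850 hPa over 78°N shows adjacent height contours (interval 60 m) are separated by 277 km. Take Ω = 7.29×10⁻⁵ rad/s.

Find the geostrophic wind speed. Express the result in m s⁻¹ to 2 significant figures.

15 m s⁻¹

Coriolis parameter at 78°N:
f = 2Ω sin φ = 2 × 7.29×10⁻⁵ × sin 78° = 1.43×10⁻⁴ s⁻¹
Height gradient: |∂Z/∂n| = 60 m / 277000 m = 2.17×10⁻⁴
On a pressure surface, geostrophic balance gives V_g = (g/f)|∂Z/∂n|:
V_g = 9.81 × 2.17×10⁻⁴ / 1.43×10⁻⁴ = 14.9 m/s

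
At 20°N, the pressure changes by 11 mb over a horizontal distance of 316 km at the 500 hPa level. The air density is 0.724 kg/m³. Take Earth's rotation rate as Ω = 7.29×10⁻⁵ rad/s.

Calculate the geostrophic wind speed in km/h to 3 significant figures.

347 km/h

Coriolis parameter at 20°N:
f = 2Ω sin φ = 2 × 7.29×10⁻⁵ × sin 20° = 4.99×10⁻⁵ s⁻¹
Pressure gradient: |∂P/∂n| = 1100 Pa / 316000 m = 3.48×10⁻³ Pa/m
Geostrophic balance (pressure-gradient force = Coriolis force):
V_g = (1/(fρ)) |∂P/∂n| = 3.48×10⁻³ / (4.99×10⁻⁵ × 0.724) = 96.4 m/s
Converting: 96.4 m/s × 3.6 = 347 km/h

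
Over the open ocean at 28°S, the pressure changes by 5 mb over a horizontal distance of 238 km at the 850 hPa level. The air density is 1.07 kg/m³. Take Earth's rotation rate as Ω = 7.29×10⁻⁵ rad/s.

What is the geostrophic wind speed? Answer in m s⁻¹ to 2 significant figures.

Coriolis parameter at 28°S:
f = 2Ω sin φ = 2 × 7.29×10⁻⁵ × sin 28° = 6.84×10⁻⁵ s⁻¹
Pressure gradient: |∂P/∂n| = 500 Pa / 238000 m = 2.10×10⁻³ Pa/m
Geostrophic balance (pressure-gradient force = Coriolis force):
V_g = (1/(fρ)) |∂P/∂n| = 2.10×10⁻³ / (6.84×10⁻⁵ × 1.07) = 28.7 m/s

29 m s⁻¹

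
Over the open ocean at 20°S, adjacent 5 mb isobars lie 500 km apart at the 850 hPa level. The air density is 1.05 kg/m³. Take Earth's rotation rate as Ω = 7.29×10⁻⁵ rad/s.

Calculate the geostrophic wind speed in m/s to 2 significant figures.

Coriolis parameter at 20°S:
f = 2Ω sin φ = 2 × 7.29×10⁻⁵ × sin 20° = 4.99×10⁻⁵ s⁻¹
Pressure gradient: |∂P/∂n| = 500 Pa / 500000 m = 1.00×10⁻³ Pa/m
Geostrophic balance (pressure-gradient force = Coriolis force):
V_g = (1/(fρ)) |∂P/∂n| = 1.00×10⁻³ / (4.99×10⁻⁵ × 1.05) = 19.1 m/s

19 m/s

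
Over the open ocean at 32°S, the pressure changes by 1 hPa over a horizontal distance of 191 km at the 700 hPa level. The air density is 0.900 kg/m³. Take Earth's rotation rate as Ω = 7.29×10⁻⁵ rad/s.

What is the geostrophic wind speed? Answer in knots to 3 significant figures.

14.6 knots

Coriolis parameter at 32°S:
f = 2Ω sin φ = 2 × 7.29×10⁻⁵ × sin 32° = 7.73×10⁻⁵ s⁻¹
Pressure gradient: |∂P/∂n| = 100 Pa / 191000 m = 5.24×10⁻⁴ Pa/m
Geostrophic balance (pressure-gradient force = Coriolis force):
V_g = (1/(fρ)) |∂P/∂n| = 5.24×10⁻⁴ / (7.73×10⁻⁵ × 0.900) = 7.53 m/s
Converting: 7.53 m/s × 1.944 = 14.6 knots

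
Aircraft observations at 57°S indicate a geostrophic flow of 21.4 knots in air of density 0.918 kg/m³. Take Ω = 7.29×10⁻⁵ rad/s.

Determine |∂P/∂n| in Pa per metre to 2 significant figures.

1.2×10⁻³ Pa/m

Coriolis parameter at 57°S:
f = 2Ω sin φ = 2 × 7.29×10⁻⁵ × sin 57° = 1.22×10⁻⁴ s⁻¹
Wind speed in SI: 21.4 knots = 11.0 m/s
Geostrophic balance rearranged: |∂P/∂n| = f ρ V_g
|∂P/∂n| = 1.22×10⁻⁴ × 0.918 × 11.0 = 1.24×10⁻³ Pa/m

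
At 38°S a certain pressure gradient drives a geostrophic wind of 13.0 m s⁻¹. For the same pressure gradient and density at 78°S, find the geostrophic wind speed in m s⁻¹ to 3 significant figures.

With the same pressure gradient and density, V_g ∝ 1/f ∝ 1/sin φ.
V₂ = V₁ · sin φ₁ / sin φ₂ = 13.0 × sin 38° / sin 78°
V₂ = 13.0 × 0.6157/0.9781 = 8.18 m s⁻¹

8.18 m s⁻¹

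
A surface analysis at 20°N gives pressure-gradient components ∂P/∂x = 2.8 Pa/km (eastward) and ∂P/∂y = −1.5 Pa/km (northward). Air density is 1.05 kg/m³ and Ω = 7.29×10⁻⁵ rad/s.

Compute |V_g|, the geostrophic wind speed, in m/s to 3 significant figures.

60.7 m/s

Coriolis parameter at 20°N:
f = 2Ω sin φ = 2 × 7.29×10⁻⁵ × sin 20° = 4.99×10⁻⁵ s⁻¹
Component geostrophic relations (x east, y north):
u_g = −(1/(fρ)) ∂P/∂y,  v_g = (1/(fρ)) ∂P/∂x
u_g = −(−1.5×10⁻³)/(4.99×10⁻⁵ × 1.05) = 28.6 m/s;  v_g = (2.8×10⁻³)/(4.99×10⁻⁵ × 1.05) = 53.5 m/s
|V_g| = √(u_g² + v_g²) = 60.7 m/s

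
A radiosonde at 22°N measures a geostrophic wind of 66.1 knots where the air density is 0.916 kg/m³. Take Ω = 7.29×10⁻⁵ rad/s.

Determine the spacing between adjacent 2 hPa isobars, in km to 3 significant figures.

Coriolis parameter at 22°N:
f = 2Ω sin φ = 2 × 7.29×10⁻⁵ × sin 22° = 5.46×10⁻⁵ s⁻¹
Wind speed in SI: 66.1 knots = 34.0 m/s
Geostrophic balance rearranged: |∂P/∂n| = f ρ V_g
|∂P/∂n| = 5.46×10⁻⁵ × 0.916 × 34.0 = 1.70×10⁻³ Pa/m
Isobar spacing: Δn = ΔP/|∂P/∂n| = 200 Pa / 1.70×10⁻³ Pa/m = 117561 m ≈ 118 km

118 km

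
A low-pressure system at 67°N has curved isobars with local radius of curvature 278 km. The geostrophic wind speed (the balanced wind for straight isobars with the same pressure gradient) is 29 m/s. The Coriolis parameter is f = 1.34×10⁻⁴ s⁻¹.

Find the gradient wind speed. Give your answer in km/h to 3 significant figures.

68.9 km/h

Around a low, centrifugal force acts outward with Coriolis, so pressure-gradient force balances both:
(1/ρ)|∂P/∂n| = fV + V²/R  →  V² + fR·V − fR·V_g = 0
With fR = 1.34×10⁻⁴ × 278×10³ m = 37.3 m/s:
V = [−fR + √((fR)² + 4 fR V_g)]/2 = [−37.3 + √(37.3² + 4×37.3×29)]/2 = 19.2 m/s
Subgeostrophic (V < V_g = 29 m/s), as expected around a low.
Converting: 19.2 m/s × 3.6 = 68.9 km/h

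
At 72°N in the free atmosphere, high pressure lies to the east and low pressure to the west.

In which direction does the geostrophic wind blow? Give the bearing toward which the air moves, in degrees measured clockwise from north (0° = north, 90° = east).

The pressure-gradient force points toward the west (bearing 270°).
Geostrophic balance: in the Northern Hemisphere the Coriolis force deflects motion to the right, so the geostrophic wind blows 90° to the right of the pressure-gradient force (low pressure on the left).
Rotating 270° by 90° clockwise gives 000° — the wind blows toward the north.

000°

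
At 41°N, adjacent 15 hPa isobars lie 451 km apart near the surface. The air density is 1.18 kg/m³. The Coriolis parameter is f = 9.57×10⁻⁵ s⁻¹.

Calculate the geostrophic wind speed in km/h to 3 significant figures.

Pressure gradient: |∂P/∂n| = 1500 Pa / 451000 m = 3.33×10⁻³ Pa/m
Geostrophic balance (pressure-gradient force = Coriolis force):
V_g = (1/(fρ)) |∂P/∂n| = 3.33×10⁻³ / (9.57×10⁻⁵ × 1.18) = 29.5 m/s
Converting: 29.5 m/s × 3.6 = 106 km/h

106 km/h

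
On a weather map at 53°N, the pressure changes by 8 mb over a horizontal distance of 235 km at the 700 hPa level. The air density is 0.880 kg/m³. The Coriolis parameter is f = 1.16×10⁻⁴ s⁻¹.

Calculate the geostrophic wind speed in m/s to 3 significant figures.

Pressure gradient: |∂P/∂n| = 800 Pa / 235000 m = 3.40×10⁻³ Pa/m
Geostrophic balance (pressure-gradient force = Coriolis force):
V_g = (1/(fρ)) |∂P/∂n| = 3.40×10⁻³ / (1.16×10⁻⁴ × 0.880) = 33.3 m/s

33.3 m/s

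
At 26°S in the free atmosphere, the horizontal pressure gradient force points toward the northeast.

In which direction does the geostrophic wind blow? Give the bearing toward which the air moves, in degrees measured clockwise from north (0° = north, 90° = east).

315°

The pressure-gradient force points toward the northeast (bearing 045°).
Geostrophic balance: in the Southern Hemisphere the Coriolis force deflects motion to the left, so the geostrophic wind blows 90° to the left of the pressure-gradient force (low pressure on the right).
Rotating 045° by 90° counterclockwise gives 315° — the wind blows toward the northwest.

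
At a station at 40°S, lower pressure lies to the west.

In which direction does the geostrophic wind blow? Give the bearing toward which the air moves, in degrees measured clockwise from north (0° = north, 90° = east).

180°

The pressure-gradient force points toward the west (bearing 270°).
Geostrophic balance: in the Southern Hemisphere the Coriolis force deflects motion to the left, so the geostrophic wind blows 90° to the left of the pressure-gradient force (low pressure on the right).
Rotating 270° by 90° counterclockwise gives 180° — the wind blows toward the south.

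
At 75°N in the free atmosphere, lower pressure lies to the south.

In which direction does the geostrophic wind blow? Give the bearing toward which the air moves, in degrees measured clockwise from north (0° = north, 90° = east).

The pressure-gradient force points toward the south (bearing 180°).
Geostrophic balance: in the Northern Hemisphere the Coriolis force deflects motion to the right, so the geostrophic wind blows 90° to the right of the pressure-gradient force (low pressure on the left).
Rotating 180° by 90° clockwise gives 270° — the wind blows toward the west.

270°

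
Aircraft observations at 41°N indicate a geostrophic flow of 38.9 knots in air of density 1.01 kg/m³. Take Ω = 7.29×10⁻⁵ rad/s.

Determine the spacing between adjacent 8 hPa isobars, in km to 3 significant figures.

414 km

Coriolis parameter at 41°N:
f = 2Ω sin φ = 2 × 7.29×10⁻⁵ × sin 41° = 9.57×10⁻⁵ s⁻¹
Wind speed in SI: 38.9 knots = 20.0 m/s
Geostrophic balance rearranged: |∂P/∂n| = f ρ V_g
|∂P/∂n| = 9.57×10⁻⁵ × 1.01 × 20.0 = 1.93×10⁻³ Pa/m
Isobar spacing: Δn = ΔP/|∂P/∂n| = 800 Pa / 1.93×10⁻³ Pa/m = 413790 m ≈ 414 km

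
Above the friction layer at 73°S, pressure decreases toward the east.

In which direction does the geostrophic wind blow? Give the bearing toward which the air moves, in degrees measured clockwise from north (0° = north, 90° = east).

The pressure-gradient force points toward the east (bearing 090°).
Geostrophic balance: in the Southern Hemisphere the Coriolis force deflects motion to the left, so the geostrophic wind blows 90° to the left of the pressure-gradient force (low pressure on the right).
Rotating 090° by 90° counterclockwise gives 000° — the wind blows toward the north.

000°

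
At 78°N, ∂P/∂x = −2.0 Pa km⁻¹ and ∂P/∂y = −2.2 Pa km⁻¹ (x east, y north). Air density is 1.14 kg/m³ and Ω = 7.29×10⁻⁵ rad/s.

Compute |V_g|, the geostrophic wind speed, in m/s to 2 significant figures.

Coriolis parameter at 78°N:
f = 2Ω sin φ = 2 × 7.29×10⁻⁵ × sin 78° = 1.43×10⁻⁴ s⁻¹
Component geostrophic relations (x east, y north):
u_g = −(1/(fρ)) ∂P/∂y,  v_g = (1/(fρ)) ∂P/∂x
u_g = −(−2.2×10⁻³)/(1.43×10⁻⁴ × 1.14) = 13.5 m/s;  v_g = (−2.0×10⁻³)/(1.43×10⁻⁴ × 1.14) = −12.3 m/s
|V_g| = √(u_g² + v_g²) = 18.3 m/s

18 m/s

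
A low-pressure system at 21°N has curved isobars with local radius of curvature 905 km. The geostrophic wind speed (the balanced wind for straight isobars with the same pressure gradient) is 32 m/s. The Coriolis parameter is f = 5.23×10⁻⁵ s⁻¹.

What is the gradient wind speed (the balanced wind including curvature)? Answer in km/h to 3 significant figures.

Around a low, centrifugal force acts outward with Coriolis, so pressure-gradient force balances both:
(1/ρ)|∂P/∂n| = fV + V²/R  →  V² + fR·V − fR·V_g = 0
With fR = 5.23×10⁻⁵ × 905×10³ m = 47.3 m/s:
V = [−fR + √((fR)² + 4 fR V_g)]/2 = [−47.3 + √(47.3² + 4×47.3×32)]/2 = 21.9 m/s
Subgeostrophic (V < V_g = 32 m/s), as expected around a low.
Converting: 21.9 m/s × 3.6 = 78.8 km/h

78.8 km/h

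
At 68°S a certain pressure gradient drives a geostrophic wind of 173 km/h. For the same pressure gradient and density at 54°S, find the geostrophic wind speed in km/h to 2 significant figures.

With the same pressure gradient and density, V_g ∝ 1/f ∝ 1/sin φ.
V₂ = V₁ · sin φ₁ / sin φ₂ = 173 × sin 68° / sin 54°
V₂ = 173 × 0.9272/0.8090 = 200 km/h

200 km/h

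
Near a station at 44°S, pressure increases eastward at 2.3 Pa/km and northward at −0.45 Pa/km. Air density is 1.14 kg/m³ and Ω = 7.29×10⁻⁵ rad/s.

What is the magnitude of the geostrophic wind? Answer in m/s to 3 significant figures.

Coriolis parameter at 44°S:
f = 2Ω sin φ = 2 × 7.29×10⁻⁵ × sin 44° = 1.01×10⁻⁴ s⁻¹
In the Southern Hemisphere f is negative: f = −1.01×10⁻⁴ s⁻¹.
Component geostrophic relations (x east, y north):
u_g = −(1/(fρ)) ∂P/∂y,  v_g = (1/(fρ)) ∂P/∂x
u_g = −(−0.45×10⁻³)/(−1.01×10⁻⁴ × 1.14) = −3.90 m/s;  v_g = (2.3×10⁻³)/(−1.01×10⁻⁴ × 1.14) = −19.9 m/s
|V_g| = √(u_g² + v_g²) = 20.3 m/s

20.3 m/s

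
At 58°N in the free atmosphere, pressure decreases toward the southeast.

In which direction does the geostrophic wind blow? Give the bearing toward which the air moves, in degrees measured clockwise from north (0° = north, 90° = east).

The pressure-gradient force points toward the southeast (bearing 135°).
Geostrophic balance: in the Northern Hemisphere the Coriolis force deflects motion to the right, so the geostrophic wind blows 90° to the right of the pressure-gradient force (low pressure on the left).
Rotating 135° by 90° clockwise gives 225° — the wind blows toward the southwest.

225°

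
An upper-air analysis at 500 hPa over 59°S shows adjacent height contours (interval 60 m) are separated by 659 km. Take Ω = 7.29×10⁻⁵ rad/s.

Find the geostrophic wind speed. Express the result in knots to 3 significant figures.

13.9 knots

Coriolis parameter at 59°S:
f = 2Ω sin φ = 2 × 7.29×10⁻⁵ × sin 59° = 1.25×10⁻⁴ s⁻¹
Height gradient: |∂Z/∂n| = 60 m / 659000 m = 9.10×10⁻⁵
On a pressure surface, geostrophic balance gives V_g = (g/f)|∂Z/∂n|:
V_g = 9.81 × 9.10×10⁻⁵ / 1.25×10⁻⁴ = 7.15 m/s
Converting: 7.15 m/s × 1.944 = 13.9 knots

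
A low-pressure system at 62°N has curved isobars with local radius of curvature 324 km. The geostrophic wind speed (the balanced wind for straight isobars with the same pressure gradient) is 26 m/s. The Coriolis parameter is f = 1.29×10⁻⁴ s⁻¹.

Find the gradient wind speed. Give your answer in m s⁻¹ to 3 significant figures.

Around a low, centrifugal force acts outward with Coriolis, so pressure-gradient force balances both:
(1/ρ)|∂P/∂n| = fV + V²/R  →  V² + fR·V − fR·V_g = 0
With fR = 1.29×10⁻⁴ × 324×10³ m = 41.8 m/s:
V = [−fR + √((fR)² + 4 fR V_g)]/2 = [−41.8 + √(41.8² + 4×41.8×26)]/2 = 18.1 m/s
Subgeostrophic (V < V_g = 26 m/s), as expected around a low.

18.1 m s⁻¹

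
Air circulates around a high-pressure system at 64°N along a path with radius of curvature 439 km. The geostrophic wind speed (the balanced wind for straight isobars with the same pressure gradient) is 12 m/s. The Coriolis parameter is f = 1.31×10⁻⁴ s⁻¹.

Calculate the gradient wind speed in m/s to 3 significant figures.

17.1 m/s

Around a high, pressure-gradient force acts outward with centrifugal, so Coriolis balances both:
fV = (1/ρ)|∂P/∂n| + V²/R  →  V² − fR·V + fR·V_g = 0
With fR = 1.31×10⁻⁴ × 439×10³ m = 57.5 m/s:
V = [fR − √((fR)² − 4 fR V_g)]/2 = [57.5 − √(57.5² − 4×57.5×12)]/2 = 17.1 m/s
Supergeostrophic (V > V_g = 12 m/s), as expected around a high.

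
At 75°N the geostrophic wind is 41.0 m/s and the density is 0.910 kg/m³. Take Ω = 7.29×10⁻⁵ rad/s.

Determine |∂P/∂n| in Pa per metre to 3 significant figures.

5.25×10⁻³ Pa/m

Coriolis parameter at 75°N:
f = 2Ω sin φ = 2 × 7.29×10⁻⁵ × sin 75° = 1.41×10⁻⁴ s⁻¹
Geostrophic balance rearranged: |∂P/∂n| = f ρ V_g
|∂P/∂n| = 1.41×10⁻⁴ × 0.910 × 41.0 = 5.25×10⁻³ Pa/m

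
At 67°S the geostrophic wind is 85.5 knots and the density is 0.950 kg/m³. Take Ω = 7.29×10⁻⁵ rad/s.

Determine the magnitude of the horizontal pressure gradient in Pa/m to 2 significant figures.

5.6×10⁻³ Pa/m

Coriolis parameter at 67°S:
f = 2Ω sin φ = 2 × 7.29×10⁻⁵ × sin 67° = 1.34×10⁻⁴ s⁻¹
Wind speed in SI: 85.5 knots = 44.0 m/s
Geostrophic balance rearranged: |∂P/∂n| = f ρ V_g
|∂P/∂n| = 1.34×10⁻⁴ × 0.950 × 44.0 = 5.61×10⁻³ Pa/m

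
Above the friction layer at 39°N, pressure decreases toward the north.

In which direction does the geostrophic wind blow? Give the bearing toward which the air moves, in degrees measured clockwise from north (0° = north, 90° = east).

The pressure-gradient force points toward the north (bearing 000°).
Geostrophic balance: in the Northern Hemisphere the Coriolis force deflects motion to the right, so the geostrophic wind blows 90° to the right of the pressure-gradient force (low pressure on the left).
Rotating 000° by 90° clockwise gives 090° — the wind blows toward the east.

090°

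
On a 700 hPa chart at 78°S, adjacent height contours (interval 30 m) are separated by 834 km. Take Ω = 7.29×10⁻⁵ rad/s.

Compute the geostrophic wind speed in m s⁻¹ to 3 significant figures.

2.47 m s⁻¹

Coriolis parameter at 78°S:
f = 2Ω sin φ = 2 × 7.29×10⁻⁵ × sin 78° = 1.43×10⁻⁴ s⁻¹
Height gradient: |∂Z/∂n| = 30 m / 834000 m = 3.60×10⁻⁵
On a pressure surface, geostrophic balance gives V_g = (g/f)|∂Z/∂n|:
V_g = 9.81 × 3.60×10⁻⁵ / 1.43×10⁻⁴ = 2.47 m/s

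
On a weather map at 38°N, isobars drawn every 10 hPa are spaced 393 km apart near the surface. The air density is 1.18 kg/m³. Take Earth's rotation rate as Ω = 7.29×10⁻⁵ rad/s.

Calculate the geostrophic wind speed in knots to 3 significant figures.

Coriolis parameter at 38°N:
f = 2Ω sin φ = 2 × 7.29×10⁻⁵ × sin 38° = 8.98×10⁻⁵ s⁻¹
Pressure gradient: |∂P/∂n| = 1000 Pa / 393000 m = 2.54×10⁻³ Pa/m
Geostrophic balance (pressure-gradient force = Coriolis force):
V_g = (1/(fρ)) |∂P/∂n| = 2.54×10⁻³ / (8.98×10⁻⁵ × 1.18) = 24.0 m/s
Converting: 24.0 m/s × 1.944 = 46.7 knots

46.7 knots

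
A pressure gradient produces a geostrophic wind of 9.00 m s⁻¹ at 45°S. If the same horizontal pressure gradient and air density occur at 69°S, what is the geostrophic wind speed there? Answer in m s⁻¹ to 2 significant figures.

6.8 m s⁻¹

With the same pressure gradient and density, V_g ∝ 1/f ∝ 1/sin φ.
V₂ = V₁ · sin φ₁ / sin φ₂ = 9.00 × sin 45° / sin 69°
V₂ = 9.00 × 0.7071/0.9336 = 6.8 m s⁻¹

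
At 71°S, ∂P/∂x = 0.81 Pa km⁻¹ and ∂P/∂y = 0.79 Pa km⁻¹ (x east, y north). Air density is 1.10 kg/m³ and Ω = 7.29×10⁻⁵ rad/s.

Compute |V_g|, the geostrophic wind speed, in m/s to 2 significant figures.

Coriolis parameter at 71°S:
f = 2Ω sin φ = 2 × 7.29×10⁻⁵ × sin 71° = 1.38×10⁻⁴ s⁻¹
In the Southern Hemisphere f is negative: f = −1.38×10⁻⁴ s⁻¹.
Component geostrophic relations (x east, y north):
u_g = −(1/(fρ)) ∂P/∂y,  v_g = (1/(fρ)) ∂P/∂x
u_g = −(0.79×10⁻³)/(−1.38×10⁻⁴ × 1.10) = 5.21 m/s;  v_g = (0.81×10⁻³)/(−1.38×10⁻⁴ × 1.10) = −5.34 m/s
|V_g| = √(u_g² + v_g²) = 7.46 m/s

7.5 m/s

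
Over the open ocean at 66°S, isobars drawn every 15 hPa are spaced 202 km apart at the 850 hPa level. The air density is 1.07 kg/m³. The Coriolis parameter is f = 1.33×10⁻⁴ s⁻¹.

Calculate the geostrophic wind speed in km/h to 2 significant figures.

190 km/h

Pressure gradient: |∂P/∂n| = 1500 Pa / 202000 m = 7.43×10⁻³ Pa/m
Geostrophic balance (pressure-gradient force = Coriolis force):
V_g = (1/(fρ)) |∂P/∂n| = 7.43×10⁻³ / (1.33×10⁻⁴ × 1.07) = 52.2 m/s
Converting: 52.2 m/s × 3.6 = 190 km/h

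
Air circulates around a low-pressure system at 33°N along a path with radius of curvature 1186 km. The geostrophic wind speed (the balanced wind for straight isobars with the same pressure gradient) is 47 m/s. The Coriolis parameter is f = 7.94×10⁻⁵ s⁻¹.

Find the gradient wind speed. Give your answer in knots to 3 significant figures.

66.9 knots

Around a low, centrifugal force acts outward with Coriolis, so pressure-gradient force balances both:
(1/ρ)|∂P/∂n| = fV + V²/R  →  V² + fR·V − fR·V_g = 0
With fR = 7.94×10⁻⁵ × 1186×10³ m = 94.2 m/s:
V = [−fR + √((fR)² + 4 fR V_g)]/2 = [−94.2 + √(94.2² + 4×94.2×47)]/2 = 34.4 m/s
Subgeostrophic (V < V_g = 47 m/s), as expected around a low.
Converting: 34.4 m/s × 1.944 = 66.9 knots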